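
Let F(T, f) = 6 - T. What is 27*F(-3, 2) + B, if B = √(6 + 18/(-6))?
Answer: 243 + √3 ≈ 244.73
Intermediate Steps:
B = √3 (B = √(6 + 18*(-⅙)) = √(6 - 3) = √3 ≈ 1.7320)
27*F(-3, 2) + B = 27*(6 - 1*(-3)) + √3 = 27*(6 + 3) + √3 = 27*9 + √3 = 243 + √3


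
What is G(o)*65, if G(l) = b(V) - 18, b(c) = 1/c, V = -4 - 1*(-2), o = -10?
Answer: -2405/2 ≈ -1202.5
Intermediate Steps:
V = -2 (V = -4 + 2 = -2)
b(c) = 1/c
G(l) = -37/2 (G(l) = 1/(-2) - 18 = -1/2 - 18 = -37/2)
G(o)*65 = -37/2*65 = -2405/2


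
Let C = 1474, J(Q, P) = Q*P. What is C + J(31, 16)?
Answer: 1970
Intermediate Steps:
J(Q, P) = P*Q
C + J(31, 16) = 1474 + 16*31 = 1474 + 496 = 1970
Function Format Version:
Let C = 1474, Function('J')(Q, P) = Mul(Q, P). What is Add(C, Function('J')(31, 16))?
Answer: 1970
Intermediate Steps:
Function('J')(Q, P) = Mul(P, Q)
Add(C, Function('J')(31, 16)) = Add(1474, Mul(16, 31)) = Add(1474, 496) = 1970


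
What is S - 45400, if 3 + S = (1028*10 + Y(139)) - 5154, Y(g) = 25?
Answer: -40252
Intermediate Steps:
S = 5148 (S = -3 + ((1028*10 + 25) - 5154) = -3 + ((10280 + 25) - 5154) = -3 + (10305 - 5154) = -3 + 5151 = 5148)
S - 45400 = 5148 - 45400 = -40252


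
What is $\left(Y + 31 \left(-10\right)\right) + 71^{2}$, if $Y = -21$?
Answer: $4710$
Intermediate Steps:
$\left(Y + 31 \left(-10\right)\right) + 71^{2} = \left(-21 + 31 \left(-10\right)\right) + 71^{2} = \left(-21 - 310\right) + 5041 = -331 + 5041 = 4710$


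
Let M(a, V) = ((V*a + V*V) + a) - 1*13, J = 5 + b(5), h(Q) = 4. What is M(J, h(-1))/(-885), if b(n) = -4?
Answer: -8/885 ≈ -0.0090396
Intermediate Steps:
J = 1 (J = 5 - 4 = 1)
M(a, V) = -13 + a + V² + V*a (M(a, V) = ((V*a + V²) + a) - 13 = ((V² + V*a) + a) - 13 = (a + V² + V*a) - 13 = -13 + a + V² + V*a)
M(J, h(-1))/(-885) = (-13 + 1 + 4² + 4*1)/(-885) = (-13 + 1 + 16 + 4)*(-1/885) = 8*(-1/885) = -8/885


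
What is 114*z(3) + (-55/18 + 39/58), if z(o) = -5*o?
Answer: -446932/261 ≈ -1712.4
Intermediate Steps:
114*z(3) + (-55/18 + 39/58) = 114*(-5*3) + (-55/18 + 39/58) = 114*(-15) + (-55*1/18 + 39*(1/58)) = -1710 + (-55/18 + 39/58) = -1710 - 622/261 = -446932/261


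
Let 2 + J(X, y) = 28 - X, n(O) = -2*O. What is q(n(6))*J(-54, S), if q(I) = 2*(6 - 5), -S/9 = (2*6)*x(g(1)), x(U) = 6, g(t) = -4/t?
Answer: 160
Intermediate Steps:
S = -648 (S = -9*2*6*6 = -108*6 = -9*72 = -648)
J(X, y) = 26 - X (J(X, y) = -2 + (28 - X) = 26 - X)
q(I) = 2 (q(I) = 2*1 = 2)
q(n(6))*J(-54, S) = 2*(26 - 1*(-54)) = 2*(26 + 54) = 2*80 = 160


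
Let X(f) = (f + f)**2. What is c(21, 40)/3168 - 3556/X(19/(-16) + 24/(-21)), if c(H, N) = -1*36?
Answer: -981410329/5994648 ≈ -163.71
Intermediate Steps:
c(H, N) = -36
X(f) = 4*f**2 (X(f) = (2*f)**2 = 4*f**2)
c(21, 40)/3168 - 3556/X(19/(-16) + 24/(-21)) = -36/3168 - 3556*1/(4*(19/(-16) + 24/(-21))**2) = -36*1/3168 - 3556*1/(4*(19*(-1/16) + 24*(-1/21))**2) = -1/88 - 3556*1/(4*(-19/16 - 8/7)**2) = -1/88 - 3556/(4*(-261/112)**2) = -1/88 - 3556/(4*(68121/12544)) = -1/88 - 3556/68121/3136 = -1/88 - 3556*3136/68121 = -1/88 - 11151616/68121 = -981410329/5994648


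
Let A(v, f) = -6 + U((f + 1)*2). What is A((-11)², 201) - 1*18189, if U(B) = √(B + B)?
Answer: -18195 + 2*√202 ≈ -18167.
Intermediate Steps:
U(B) = √2*√B (U(B) = √(2*B) = √2*√B)
A(v, f) = -6 + √2*√(2 + 2*f) (A(v, f) = -6 + √2*√((f + 1)*2) = -6 + √2*√((1 + f)*2) = -6 + √2*√(2 + 2*f))
A((-11)², 201) - 1*18189 = (-6 + 2*√(1 + 201)) - 1*18189 = (-6 + 2*√202) - 18189 = -18195 + 2*√202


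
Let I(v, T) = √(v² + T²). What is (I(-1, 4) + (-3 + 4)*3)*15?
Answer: 45 + 15*√17 ≈ 106.85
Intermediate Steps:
I(v, T) = √(T² + v²)
(I(-1, 4) + (-3 + 4)*3)*15 = (√(4² + (-1)²) + (-3 + 4)*3)*15 = (√(16 + 1) + 1*3)*15 = (√17 + 3)*15 = (3 + √17)*15 = 45 + 15*√17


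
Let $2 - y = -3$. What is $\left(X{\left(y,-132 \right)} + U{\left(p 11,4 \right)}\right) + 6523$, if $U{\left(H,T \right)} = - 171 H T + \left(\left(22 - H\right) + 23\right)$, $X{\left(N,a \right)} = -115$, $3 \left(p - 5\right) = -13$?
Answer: $\frac{4289}{3} \approx 1429.7$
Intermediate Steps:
$p = \frac{2}{3}$ ($p = 5 + \frac{1}{3} \left(-13\right) = 5 - \frac{13}{3} = \frac{2}{3} \approx 0.66667$)
$y = 5$ ($y = 2 - -3 = 2 + 3 = 5$)
$U{\left(H,T \right)} = 45 - H - 171 H T$ ($U{\left(H,T \right)} = - 171 H T - \left(-45 + H\right) = 45 - H - 171 H T$)
$\left(X{\left(y,-132 \right)} + U{\left(p 11,4 \right)}\right) + 6523 = \left(-115 - \left(-45 + \frac{22}{3} + 171 \cdot \frac{2}{3} \cdot 11 \cdot 4\right)\right) + 6523 = \left(-115 - \left(- \frac{113}{3} + 5016\right)\right) + 6523 = \left(-115 - \frac{14935}{3}\right) + 6523 = - \frac{15280}{3} + 6523 = \frac{4289}{3}$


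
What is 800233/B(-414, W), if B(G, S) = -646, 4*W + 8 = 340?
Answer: -800233/646 ≈ -1238.8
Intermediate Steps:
W = 83 (W = -2 + (¼)*340 = -2 + 85 = 83)
800233/B(-414, W) = 800233/(-646) = 800233*(-1/646) = -800233/646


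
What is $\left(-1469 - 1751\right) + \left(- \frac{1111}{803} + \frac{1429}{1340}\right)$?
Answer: $- \frac{315011423}{97820} \approx -3220.3$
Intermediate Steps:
$\left(-1469 - 1751\right) + \left(- \frac{1111}{803} + \frac{1429}{1340}\right) = -3220 + \left(\left(-1111\right) \frac{1}{803} + 1429 \cdot \frac{1}{1340}\right) = -3220 + \left(- \frac{101}{73} + \frac{1429}{1340}\right) = -3220 - \frac{31023}{97820} = - \frac{315011423}{97820}$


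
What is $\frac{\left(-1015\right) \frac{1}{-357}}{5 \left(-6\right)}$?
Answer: $- \frac{29}{306} \approx -0.094771$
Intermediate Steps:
$\frac{\left(-1015\right) \frac{1}{-357}}{5 \left(-6\right)} = \frac{\left(-1015\right) \left(- \frac{1}{357}\right)}{-30} = \left(- \frac{1}{30}\right) \frac{145}{51} = - \frac{29}{306}$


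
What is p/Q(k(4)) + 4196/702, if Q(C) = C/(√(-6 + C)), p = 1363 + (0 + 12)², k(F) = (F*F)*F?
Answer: 2098/351 + 1507*√58/64 ≈ 185.30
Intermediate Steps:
k(F) = F³ (k(F) = F²*F = F³)
p = 1507 (p = 1363 + 12² = 1363 + 144 = 1507)
Q(C) = C/√(-6 + C)
p/Q(k(4)) + 4196/702 = 1507/((4³/√(-6 + 4³))) + 4196/702 = 1507/((64/√(-6 + 64))) + 4196*(1/702) = 1507/((64/√58)) + 2098/351 = 1507/((64*(√58/58))) + 2098/351 = 1507/((32*√58/29)) + 2098/351 = 1507*(√58/64) + 2098/351 = 1507*√58/64 + 2098/351 = 2098/351 + 1507*√58/64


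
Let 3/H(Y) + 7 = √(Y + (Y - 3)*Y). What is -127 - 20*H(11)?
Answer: -677/5 - 18*√11/5 ≈ -147.34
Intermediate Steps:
H(Y) = 3/(-7 + √(Y + Y*(-3 + Y))) (H(Y) = 3/(-7 + √(Y + (Y - 3)*Y)) = 3/(-7 + √(Y + (-3 + Y)*Y)) = 3/(-7 + √(Y + Y*(-3 + Y))))
-127 - 20*H(11) = -127 - 60/(-7 + √(11*(-2 + 11))) = -127 - 60/(-7 + √(11*9)) = -127 - 60/(-7 + √99) = -127 - 60/(-7 + 3*√11)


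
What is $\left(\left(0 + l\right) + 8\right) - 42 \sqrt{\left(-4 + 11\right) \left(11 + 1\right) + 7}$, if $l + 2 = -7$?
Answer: $-1 - 42 \sqrt{91} \approx -401.65$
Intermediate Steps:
$l = -9$ ($l = -2 - 7 = -9$)
$\left(\left(0 + l\right) + 8\right) - 42 \sqrt{\left(-4 + 11\right) \left(11 + 1\right) + 7} = \left(\left(0 - 9\right) + 8\right) - 42 \sqrt{\left(-4 + 11\right) \left(11 + 1\right) + 7} = \left(-9 + 8\right) - 42 \sqrt{7 \cdot 12 + 7} = -1 - 42 \sqrt{84 + 7} = -1 - 42 \sqrt{91}$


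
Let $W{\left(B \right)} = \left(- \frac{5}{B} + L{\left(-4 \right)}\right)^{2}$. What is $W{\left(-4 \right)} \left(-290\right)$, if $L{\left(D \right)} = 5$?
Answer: $- \frac{90625}{8} \approx -11328.0$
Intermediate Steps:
$W{\left(B \right)} = \left(5 - \frac{5}{B}\right)^{2}$ ($W{\left(B \right)} = \left(- \frac{5}{B} + 5\right)^{2} = \left(5 - \frac{5}{B}\right)^{2}$)
$W{\left(-4 \right)} \left(-290\right) = \frac{25 \left(-1 - 4\right)^{2}}{16} \left(-290\right) = 25 \cdot \frac{1}{16} \left(-5\right)^{2} \left(-290\right) = 25 \cdot \frac{1}{16} \cdot 25 \left(-290\right) = \frac{625}{16} \left(-290\right) = - \frac{90625}{8}$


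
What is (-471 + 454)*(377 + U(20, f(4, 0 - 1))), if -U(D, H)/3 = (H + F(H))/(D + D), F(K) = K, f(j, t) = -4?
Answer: -32096/5 ≈ -6419.2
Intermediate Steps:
U(D, H) = -3*H/D (U(D, H) = -3*(H + H)/(D + D) = -3*2*H/(2*D) = -3*2*H*1/(2*D) = -3*H/D)
(-471 + 454)*(377 + U(20, f(4, 0 - 1))) = (-471 + 454)*(377 - 3*(-4)/20) = -17*(377 - 3*(-4)*1/20) = -17*(377 + ⅗) = -17*1888/5 = -32096/5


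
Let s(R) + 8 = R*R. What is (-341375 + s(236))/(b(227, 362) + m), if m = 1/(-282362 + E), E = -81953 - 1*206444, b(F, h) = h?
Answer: -163058426433/206614757 ≈ -789.19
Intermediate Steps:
E = -288397 (E = -81953 - 206444 = -288397)
m = -1/570759 (m = 1/(-282362 - 288397) = 1/(-570759) = -1/570759 ≈ -1.7521e-6)
s(R) = -8 + R² (s(R) = -8 + R*R = -8 + R²)
(-341375 + s(236))/(b(227, 362) + m) = (-341375 + (-8 + 236²))/(362 - 1/570759) = (-341375 + (-8 + 55696))/(206614757/570759) = (-341375 + 55688)*(570759/206614757) = -285687*570759/206614757 = -163058426433/206614757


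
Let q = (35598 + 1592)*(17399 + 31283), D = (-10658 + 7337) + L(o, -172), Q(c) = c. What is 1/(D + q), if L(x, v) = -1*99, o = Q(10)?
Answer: 1/1810480160 ≈ 5.5234e-10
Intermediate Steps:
o = 10
L(x, v) = -99
D = -3420 (D = (-10658 + 7337) - 99 = -3321 - 99 = -3420)
q = 1810483580 (q = 37190*48682 = 1810483580)
1/(D + q) = 1/(-3420 + 1810483580) = 1/1810480160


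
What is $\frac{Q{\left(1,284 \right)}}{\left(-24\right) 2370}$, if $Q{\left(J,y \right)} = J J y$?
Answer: $- \frac{71}{14220} \approx -0.004993$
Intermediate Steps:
$Q{\left(J,y \right)} = y J^{2}$ ($Q{\left(J,y \right)} = J^{2} y = y J^{2}$)
$\frac{Q{\left(1,284 \right)}}{\left(-24\right) 2370} = \frac{284 \cdot 1^{2}}{\left(-24\right) 2370} = \frac{284 \cdot 1}{-56880} = 284 \left(- \frac{1}{56880}\right) = - \frac{71}{14220}$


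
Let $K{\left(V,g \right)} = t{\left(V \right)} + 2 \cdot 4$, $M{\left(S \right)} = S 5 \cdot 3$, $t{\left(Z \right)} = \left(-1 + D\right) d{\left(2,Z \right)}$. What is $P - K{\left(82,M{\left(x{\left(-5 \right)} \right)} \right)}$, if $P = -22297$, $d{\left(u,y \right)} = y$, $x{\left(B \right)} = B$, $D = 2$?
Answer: $-22387$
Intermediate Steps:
$t{\left(Z \right)} = Z$ ($t{\left(Z \right)} = \left(-1 + 2\right) Z = 1 Z = Z$)
$M{\left(S \right)} = 15 S$ ($M{\left(S \right)} = 5 S 3 = 15 S$)
$K{\left(V,g \right)} = 8 + V$ ($K{\left(V,g \right)} = V + 2 \cdot 4 = V + 8 = 8 + V$)
$P - K{\left(82,M{\left(x{\left(-5 \right)} \right)} \right)} = -22297 - \left(8 + 82\right) = -22297 - 90 = -22387$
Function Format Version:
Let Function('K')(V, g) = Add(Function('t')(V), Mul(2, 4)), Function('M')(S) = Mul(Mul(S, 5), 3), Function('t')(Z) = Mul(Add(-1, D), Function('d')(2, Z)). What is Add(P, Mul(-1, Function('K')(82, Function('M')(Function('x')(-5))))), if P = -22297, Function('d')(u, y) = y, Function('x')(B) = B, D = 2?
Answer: -22387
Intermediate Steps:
Function('t')(Z) = Z (Function('t')(Z) = Mul(Add(-1, 2), Z) = Mul(1, Z) = Z)
Function('M')(S) = Mul(15, S) (Function('M')(S) = Mul(Mul(5, S), 3) = Mul(15, S))
Function('K')(V, g) = Add(8, V) (Function('K')(V, g) = Add(V, Mul(2, 4)) = Add(V, 8) = Add(8, V))
Add(P, Mul(-1, Function('K')(82, Function('M')(Function('x')(-5))))) = Add(-22297, Mul(-1, Add(8, 82))) = Add(-22297, Mul(-1, 90)) = Add(-22297, -90) = -22387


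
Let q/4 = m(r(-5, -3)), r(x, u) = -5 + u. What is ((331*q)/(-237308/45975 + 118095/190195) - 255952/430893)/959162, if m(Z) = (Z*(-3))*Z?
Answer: 95780010043109168488/1641008128254663145671 ≈ 0.058367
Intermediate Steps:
m(Z) = -3*Z**2 (m(Z) = (-3*Z)*Z = -3*Z**2)
q = -768 (q = 4*(-3*(-5 - 3)**2) = 4*(-3*(-8)**2) = 4*(-3*64) = 4*(-192) = -768)
((331*q)/(-237308/45975 + 118095/190195) - 255952/430893)/959162 = ((331*(-768))/(-237308/45975 + 118095/190195) - 255952/430893)/959162 = (-254208/(-237308*1/45975 + 118095*(1/190195)) - 255952*1/430893)*(1/959162) = (-254208/(-237308/45975 + 23619/38039) - 255952/430893)*(1/959162) = (-254208/(-7941075487/1748843025) - 255952/430893)*(1/959162) = (-254208*(-1748843025/7941075487) - 255952/430893)*(1/959162) = (444569887699200/7941075487 - 255952/430893)*(1/959162) = (191560020086218336976/3421753839819891)*(1/959162) = 95780010043109168488/1641008128254663145671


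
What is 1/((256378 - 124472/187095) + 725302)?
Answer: 187095/183667295128 ≈ 1.0187e-6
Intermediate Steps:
1/((256378 - 124472/187095) + 725302) = 1/(47966917438/187095 + 725302) = 1/(183667295128/187095) = 187095/183667295128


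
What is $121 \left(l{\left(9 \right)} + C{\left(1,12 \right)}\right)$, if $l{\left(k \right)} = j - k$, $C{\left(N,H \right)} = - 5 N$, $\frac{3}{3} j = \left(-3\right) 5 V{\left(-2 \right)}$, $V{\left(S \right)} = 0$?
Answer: $-1694$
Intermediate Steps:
$j = 0$ ($j = \left(-3\right) 5 \cdot 0 = \left(-15\right) 0 = 0$)
$l{\left(k \right)} = - k$ ($l{\left(k \right)} = 0 - k = - k$)
$121 \left(l{\left(9 \right)} + C{\left(1,12 \right)}\right) = 121 \left(\left(-1\right) 9 - 5\right) = 121 \left(-9 - 5\right) = 121 \left(-14\right) = -1694$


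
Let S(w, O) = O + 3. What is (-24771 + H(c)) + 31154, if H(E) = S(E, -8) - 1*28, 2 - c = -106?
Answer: 6350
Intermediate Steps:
c = 108 (c = 2 - 1*(-106) = 2 + 106 = 108)
S(w, O) = 3 + O
H(E) = -33 (H(E) = (3 - 8) - 1*28 = -5 - 28 = -33)
(-24771 + H(c)) + 31154 = (-24771 - 33) + 31154 = -24804 + 31154 = 6350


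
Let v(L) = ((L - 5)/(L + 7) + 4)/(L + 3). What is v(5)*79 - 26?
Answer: 27/2 ≈ 13.500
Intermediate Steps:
v(L) = (4 + (-5 + L)/(7 + L))/(3 + L) (v(L) = ((-5 + L)/(7 + L) + 4)/(3 + L) = (4 + (-5 + L)/(7 + L))/(3 + L))
v(5)*79 - 26 = ((23 + 5*5)/(21 + 5² + 10*5))*79 - 26 = ((23 + 25)/(21 + 25 + 50))*79 - 26 = (48/96)*79 - 26 = ((1/96)*48)*79 - 26 = (½)*79 - 26 = 79/2 - 26 = 27/2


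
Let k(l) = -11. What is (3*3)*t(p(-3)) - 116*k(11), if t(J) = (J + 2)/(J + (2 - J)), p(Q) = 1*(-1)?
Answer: 2561/2 ≈ 1280.5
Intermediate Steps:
p(Q) = -1
t(J) = 1 + J/2 (t(J) = (2 + J)/2 = (2 + J)*(1/2) = 1 + J/2)
(3*3)*t(p(-3)) - 116*k(11) = (3*3)*(1 + (1/2)*(-1)) - 116*(-11) = 9*(1 - 1/2) + 1276 = 9*(1/2) + 1276 = 9/2 + 1276 = 2561/2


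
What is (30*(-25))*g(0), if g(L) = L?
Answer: 0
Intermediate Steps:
(30*(-25))*g(0) = (30*(-25))*0 = -750*0 = 0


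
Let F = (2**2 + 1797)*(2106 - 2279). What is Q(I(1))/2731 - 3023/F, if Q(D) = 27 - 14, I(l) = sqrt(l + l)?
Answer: 12306262/850905863 ≈ 0.014463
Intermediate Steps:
I(l) = sqrt(2)*sqrt(l) (I(l) = sqrt(2*l) = sqrt(2)*sqrt(l))
F = -311573 (F = (4 + 1797)*(-173) = 1801*(-173) = -311573)
Q(D) = 13
Q(I(1))/2731 - 3023/F = 13/2731 - 3023/(-311573) = 13*(1/2731) - 3023*(-1/311573) = 13/2731 + 3023/311573 = 12306262/850905863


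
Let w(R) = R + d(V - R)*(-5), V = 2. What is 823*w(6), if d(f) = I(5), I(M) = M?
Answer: -15637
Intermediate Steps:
d(f) = 5
w(R) = -25 + R (w(R) = R + 5*(-5) = R - 25 = -25 + R)
823*w(6) = 823*(-25 + 6) = 823*(-19) = -15637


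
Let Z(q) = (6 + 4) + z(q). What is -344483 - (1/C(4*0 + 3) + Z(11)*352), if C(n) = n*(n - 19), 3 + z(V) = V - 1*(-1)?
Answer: -16856207/48 ≈ -3.5117e+5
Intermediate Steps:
z(V) = -2 + V (z(V) = -3 + (V - 1*(-1)) = -3 + (V + 1) = -3 + (1 + V) = -2 + V)
C(n) = n*(-19 + n)
Z(q) = 8 + q (Z(q) = (6 + 4) + (-2 + q) = 10 + (-2 + q) = 8 + q)
-344483 - (1/C(4*0 + 3) + Z(11)*352) = -344483 - (1/((4*0 + 3)*(-19 + (4*0 + 3))) + (8 + 11)*352) = -344483 - (1/((0 + 3)*(-19 + (0 + 3))) + 19*352) = -344483 - (1/(3*(-19 + 3)) + 6688) = -344483 - (1/(3*(-16)) + 6688) = -344483 - (1/(-48) + 6688) = -344483 - (-1/48 + 6688) = -344483 - 1*321023/48 = -344483 - 321023/48 = -16856207/48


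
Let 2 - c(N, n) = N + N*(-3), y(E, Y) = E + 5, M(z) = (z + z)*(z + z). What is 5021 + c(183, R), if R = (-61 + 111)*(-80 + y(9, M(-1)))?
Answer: 5389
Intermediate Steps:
M(z) = 4*z² (M(z) = (2*z)*(2*z) = 4*z²)
y(E, Y) = 5 + E
R = -3300 (R = (-61 + 111)*(-80 + (5 + 9)) = 50*(-80 + 14) = 50*(-66) = -3300)
c(N, n) = 2 + 2*N (c(N, n) = 2 - (N + N*(-3)) = 2 - (N - 3*N) = 2 - (-2)*N = 2 + 2*N)
5021 + c(183, R) = 5021 + (2 + 2*183) = 5021 + (2 + 366) = 5021 + 368 = 5389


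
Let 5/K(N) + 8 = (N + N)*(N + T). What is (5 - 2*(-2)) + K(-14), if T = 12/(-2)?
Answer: 4973/552 ≈ 9.0091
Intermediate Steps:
T = -6 (T = 12*(-1/2) = -6)
K(N) = 5/(-8 + 2*N*(-6 + N)) (K(N) = 5/(-8 + (N + N)*(N - 6)) = 5/(-8 + (2*N)*(-6 + N)) = 5/(-8 + 2*N*(-6 + N)))
(5 - 2*(-2)) + K(-14) = (5 - 2*(-2)) + 5/(2*(-4 + (-14)**2 - 6*(-14))) = (5 + 4) + 5/(2*(-4 + 196 + 84)) = 9 + (5/2)/276 = 9 + (5/2)*(1/276) = 9 + 5/552 = 4973/552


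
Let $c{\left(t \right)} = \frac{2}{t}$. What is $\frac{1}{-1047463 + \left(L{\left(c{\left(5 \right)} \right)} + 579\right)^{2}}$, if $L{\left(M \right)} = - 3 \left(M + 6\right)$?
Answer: $- \frac{25}{18352174} \approx -1.3622 \cdot 10^{-6}$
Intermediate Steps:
$L{\left(M \right)} = -18 - 3 M$ ($L{\left(M \right)} = - 3 \left(6 + M\right) = -18 - 3 M$)
$\frac{1}{-1047463 + \left(L{\left(c{\left(5 \right)} \right)} + 579\right)^{2}} = \frac{1}{-1047463 + \left(\left(-18 - 3 \cdot \frac{2}{5}\right) + 579\right)^{2}} = \frac{1}{-1047463 + \left(\left(-18 - 3 \cdot 2 \cdot \frac{1}{5}\right) + 579\right)^{2}} = \frac{1}{-1047463 + \left(\left(-18 - \frac{6}{5}\right) + 579\right)^{2}} = \frac{1}{-1047463 + \left(- \frac{96}{5} + 579\right)^{2}} = \frac{1}{-1047463 + \left(\frac{2799}{5}\right)^{2}} = \frac{1}{-1047463 + \frac{7834401}{25}} = \frac{1}{- \frac{18352174}{25}} = - \frac{25}{18352174}$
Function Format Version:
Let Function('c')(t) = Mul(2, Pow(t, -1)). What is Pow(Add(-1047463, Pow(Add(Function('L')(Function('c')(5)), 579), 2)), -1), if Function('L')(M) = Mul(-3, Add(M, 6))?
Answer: Rational(-25, 18352174) ≈ -1.3622e-6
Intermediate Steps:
Function('L')(M) = Add(-18, Mul(-3, M)) (Function('L')(M) = Mul(-3, Add(6, M)) = Add(-18, Mul(-3, M)))
Pow(Add(-1047463, Pow(Add(Function('L')(Function('c')(5)), 579), 2)), -1) = Pow(Add(-1047463, Pow(Add(Add(-18, Mul(-3, Mul(2, Pow(5, -1)))), 579), 2)), -1) = Pow(Add(-1047463, Pow(Add(Add(-18, Mul(-3, Mul(2, Rational(1, 5)))), 579), 2)), -1) = Pow(Add(-1047463, Pow(Add(Add(-18, Mul(-3, Rational(2, 5))), 579), 2)), -1) = Pow(Add(-1047463, Pow(Add(Add(-18, Rational(-6, 5)), 579), 2)), -1) = Pow(Add(-1047463, Pow(Add(Rational(-96, 5), 579), 2)), -1) = Pow(Add(-1047463, Pow(Rational(2799, 5), 2)), -1) = Pow(Add(-1047463, Rational(7834401, 25)), -1) = Pow(Rational(-18352174, 25), -1) = Rational(-25, 18352174)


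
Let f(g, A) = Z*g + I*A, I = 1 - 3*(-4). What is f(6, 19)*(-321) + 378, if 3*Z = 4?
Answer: -81477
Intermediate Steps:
I = 13 (I = 1 + 12 = 13)
Z = 4/3 (Z = (⅓)*4 = 4/3 ≈ 1.3333)
f(g, A) = 13*A + 4*g/3 (f(g, A) = 4*g/3 + 13*A = 13*A + 4*g/3)
f(6, 19)*(-321) + 378 = (13*19 + (4/3)*6)*(-321) + 378 = (247 + 8)*(-321) + 378 = 255*(-321) + 378 = -81855 + 378 = -81477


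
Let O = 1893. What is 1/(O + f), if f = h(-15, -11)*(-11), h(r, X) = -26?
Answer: 1/2179 ≈ 0.00045893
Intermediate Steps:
f = 286 (f = -26*(-11) = 286)
1/(O + f) = 1/(1893 + 286) = 1/2179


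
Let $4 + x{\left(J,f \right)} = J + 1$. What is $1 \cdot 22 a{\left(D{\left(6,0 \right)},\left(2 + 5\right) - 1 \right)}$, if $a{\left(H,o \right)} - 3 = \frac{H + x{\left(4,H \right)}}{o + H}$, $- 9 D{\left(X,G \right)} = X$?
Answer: $\frac{539}{8} \approx 67.375$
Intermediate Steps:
$D{\left(X,G \right)} = - \frac{X}{9}$
$x{\left(J,f \right)} = -3 + J$ ($x{\left(J,f \right)} = -4 + \left(J + 1\right) = -4 + \left(1 + J\right) = -3 + J$)
$a{\left(H,o \right)} = 3 + \frac{1 + H}{H + o}$ ($a{\left(H,o \right)} = 3 + \frac{H + \left(-3 + 4\right)}{o + H} = 3 + \frac{H + 1}{H + o} = 3 + \frac{1 + H}{H + o}$)
$1 \cdot 22 a{\left(D{\left(6,0 \right)},\left(2 + 5\right) - 1 \right)} = 1 \cdot 22 \frac{1 + 3 \left(\left(2 + 5\right) - 1\right) + 4 \left(\left(- \frac{1}{9}\right) 6\right)}{\left(- \frac{1}{9}\right) 6 + \left(\left(2 + 5\right) - 1\right)} = 22 \frac{1 + 3 \left(7 - 1\right) + 4 \left(- \frac{2}{3}\right)}{- \frac{2}{3} + \left(7 - 1\right)} = 22 \frac{1 + 3 \cdot 6 - \frac{8}{3}}{- \frac{2}{3} + 6} = 22 \frac{1 + 18 - \frac{8}{3}}{\frac{16}{3}} = 22 \cdot \frac{3}{16} \cdot \frac{49}{3} = 22 \cdot \frac{49}{16} = \frac{539}{8}$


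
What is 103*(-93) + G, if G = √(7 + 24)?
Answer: -9579 + √31 ≈ -9573.4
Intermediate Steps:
G = √31 ≈ 5.5678
103*(-93) + G = 103*(-93) + √31 = -9579 + √31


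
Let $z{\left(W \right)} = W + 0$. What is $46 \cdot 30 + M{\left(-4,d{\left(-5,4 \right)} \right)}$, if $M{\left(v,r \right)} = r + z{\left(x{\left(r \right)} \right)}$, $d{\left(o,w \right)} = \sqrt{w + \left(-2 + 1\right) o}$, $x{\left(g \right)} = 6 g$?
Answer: $1401$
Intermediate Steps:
$z{\left(W \right)} = W$
$d{\left(o,w \right)} = \sqrt{w - o}$
$M{\left(v,r \right)} = 7 r$ ($M{\left(v,r \right)} = r + 6 r = 7 r$)
$46 \cdot 30 + M{\left(-4,d{\left(-5,4 \right)} \right)} = 46 \cdot 30 + 7 \sqrt{4 - -5} = 1380 + 7 \sqrt{4 + 5} = 1380 + 7 \sqrt{9} = 1380 + 7 \cdot 3 = 1380 + 21 = 1401$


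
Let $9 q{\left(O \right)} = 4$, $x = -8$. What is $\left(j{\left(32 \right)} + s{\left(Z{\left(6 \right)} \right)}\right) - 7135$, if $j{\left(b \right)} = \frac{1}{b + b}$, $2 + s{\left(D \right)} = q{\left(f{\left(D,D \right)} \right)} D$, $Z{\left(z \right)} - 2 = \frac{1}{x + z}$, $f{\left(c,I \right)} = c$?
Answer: $- \frac{1370173}{192} \approx -7136.3$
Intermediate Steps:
$q{\left(O \right)} = \frac{4}{9}$ ($q{\left(O \right)} = \frac{1}{9} \cdot 4 = \frac{4}{9}$)
$Z{\left(z \right)} = 2 + \frac{1}{-8 + z}$
$s{\left(D \right)} = -2 + \frac{4 D}{9}$
$j{\left(b \right)} = \frac{1}{2 b}$
$\left(j{\left(32 \right)} + s{\left(Z{\left(6 \right)} \right)}\right) - 7135 = \left(\frac{1}{2 \cdot 32} - \left(2 - \frac{4 \frac{-15 + 2 \cdot 6}{-8 + 6}}{9}\right)\right) - 7135 = \left(\frac{1}{2} \cdot \frac{1}{32} - \left(2 - \frac{4 \frac{-15 + 12}{-2}}{9}\right)\right) - 7135 = \left(\frac{1}{64} - \left(2 - \frac{4 \left(\left(- \frac{1}{2}\right) \left(-3\right)\right)}{9}\right)\right) - 7135 = \left(\frac{1}{64} + \left(-2 + \frac{4}{9} \cdot \frac{3}{2}\right)\right) - 7135 = \left(\frac{1}{64} + \left(-2 + \frac{2}{3}\right)\right) - 7135 = \left(\frac{1}{64} - \frac{4}{3}\right) - 7135 = - \frac{253}{192} - 7135 = - \frac{1370173}{192}$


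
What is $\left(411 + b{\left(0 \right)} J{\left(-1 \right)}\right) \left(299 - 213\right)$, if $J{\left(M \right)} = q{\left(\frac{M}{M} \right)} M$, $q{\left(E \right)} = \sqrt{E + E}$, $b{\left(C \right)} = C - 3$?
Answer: $35346 + 258 \sqrt{2} \approx 35711.0$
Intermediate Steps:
$b{\left(C \right)} = -3 + C$ ($b{\left(C \right)} = C - 3 = -3 + C$)
$q{\left(E \right)} = \sqrt{2} \sqrt{E}$ ($q{\left(E \right)} = \sqrt{2 E} = \sqrt{2} \sqrt{E}$)
$J{\left(M \right)} = M \sqrt{2}$ ($J{\left(M \right)} = \sqrt{2} \sqrt{\frac{M}{M}} M = \sqrt{2} \sqrt{1} M = \sqrt{2} \cdot 1 M = \sqrt{2} M = M \sqrt{2}$)
$\left(411 + b{\left(0 \right)} J{\left(-1 \right)}\right) \left(299 - 213\right) = \left(411 + \left(-3 + 0\right) \left(- \sqrt{2}\right)\right) \left(299 - 213\right) = \left(411 - 3 \left(- \sqrt{2}\right)\right) 86 = \left(411 + 3 \sqrt{2}\right) 86 = 35346 + 258 \sqrt{2}$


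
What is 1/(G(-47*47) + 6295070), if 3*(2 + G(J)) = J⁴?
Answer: 3/23811305546965 ≈ 1.2599e-13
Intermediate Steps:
G(J) = -2 + J⁴/3
1/(G(-47*47) + 6295070) = 1/((-2 + (-47*47)⁴/3) + 6295070) = 1/((-2 + (⅓)*(-2209)⁴) + 6295070) = 1/((-2 + (⅓)*23811286661761) + 6295070) = 1/((-2 + 23811286661761/3) + 6295070) = 1/(23811286661755/3 + 6295070) = 1/(23811305546965/3) = 3/23811305546965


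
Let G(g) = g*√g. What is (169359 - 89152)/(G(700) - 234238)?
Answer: -9393763633/27262220322 - 140362250*√7/13631110161 ≈ -0.37181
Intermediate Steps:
G(g) = g^(3/2)
(169359 - 89152)/(G(700) - 234238) = (169359 - 89152)/(700^(3/2) - 234238) = 80207/(7000*√7 - 234238) = 80207/(-234238 + 7000*√7)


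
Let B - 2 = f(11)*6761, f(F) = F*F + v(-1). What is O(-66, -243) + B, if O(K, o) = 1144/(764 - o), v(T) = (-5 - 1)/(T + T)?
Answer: 844235706/1007 ≈ 8.3837e+5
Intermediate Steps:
v(T) = -3/T (v(T) = -6*1/(2*T) = -3/T)
f(F) = 3 + F² (f(F) = F*F - 3/(-1) = F² - 3*(-1) = F² + 3 = 3 + F²)
B = 838366 (B = 2 + (3 + 11²)*6761 = 2 + (3 + 121)*6761 = 2 + 124*6761 = 2 + 838364 = 838366)
O(-66, -243) + B = -1144/(-764 - 243) + 838366 = -1144/(-1007) + 838366 = -1144*(-1/1007) + 838366 = 1144/1007 + 838366 = 844235706/1007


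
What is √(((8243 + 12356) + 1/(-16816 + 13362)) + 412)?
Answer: √250663663822/3454 ≈ 144.95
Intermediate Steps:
√(((8243 + 12356) + 1/(-16816 + 13362)) + 412) = √((20599 + 1/(-3454)) + 412) = √((20599 - 1/3454) + 412) = √(71148945/3454 + 412) = √(72571993/3454) = √250663663822/3454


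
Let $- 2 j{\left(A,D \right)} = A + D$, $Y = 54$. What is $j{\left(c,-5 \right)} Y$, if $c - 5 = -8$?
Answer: $216$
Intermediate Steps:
$c = -3$ ($c = 5 - 8 = -3$)
$j{\left(A,D \right)} = - \frac{A}{2} - \frac{D}{2}$ ($j{\left(A,D \right)} = - \frac{A + D}{2} = - \frac{A}{2} - \frac{D}{2}$)
$j{\left(c,-5 \right)} Y = \left(\left(- \frac{1}{2}\right) \left(-3\right) - - \frac{5}{2}\right) 54 = \left(\frac{3}{2} + \frac{5}{2}\right) 54 = 4 \cdot 54 = 216$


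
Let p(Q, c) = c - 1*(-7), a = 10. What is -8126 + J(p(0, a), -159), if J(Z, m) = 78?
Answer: -8048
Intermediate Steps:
p(Q, c) = 7 + c (p(Q, c) = c + 7 = 7 + c)
-8126 + J(p(0, a), -159) = -8126 + 78 = -8048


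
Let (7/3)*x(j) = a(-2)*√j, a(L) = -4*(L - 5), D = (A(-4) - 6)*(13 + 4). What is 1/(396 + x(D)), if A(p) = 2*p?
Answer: 11/5308 - I*√238/15924 ≈ 0.0020723 - 0.0009688*I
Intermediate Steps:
D = -238 (D = (2*(-4) - 6)*(13 + 4) = (-8 - 6)*17 = -14*17 = -238)
a(L) = 20 - 4*L (a(L) = -4*(-5 + L) = 20 - 4*L)
x(j) = 12*√j (x(j) = 3*((20 - 4*(-2))*√j)/7 = 3*((20 + 8)*√j)/7 = 3*(28*√j)/7 = 12*√j)
1/(396 + x(D)) = 1/(396 + 12*√(-238)) = 1/(396 + 12*(I*√238)) = 1/(396 + 12*I*√238)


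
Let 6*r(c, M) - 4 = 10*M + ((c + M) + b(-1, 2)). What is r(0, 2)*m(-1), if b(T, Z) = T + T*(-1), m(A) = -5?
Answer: -65/3 ≈ -21.667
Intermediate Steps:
b(T, Z) = 0 (b(T, Z) = T - T = 0)
r(c, M) = 2/3 + c/6 + 11*M/6 (r(c, M) = 2/3 + (10*M + ((c + M) + 0))/6 = 2/3 + (10*M + ((M + c) + 0))/6 = 2/3 + (10*M + (M + c))/6 = 2/3 + (c + 11*M)/6 = 2/3 + (c/6 + 11*M/6) = 2/3 + c/6 + 11*M/6)
r(0, 2)*m(-1) = (2/3 + (1/6)*0 + (11/6)*2)*(-5) = (2/3 + 0 + 11/3)*(-5) = (13/3)*(-5) = -65/3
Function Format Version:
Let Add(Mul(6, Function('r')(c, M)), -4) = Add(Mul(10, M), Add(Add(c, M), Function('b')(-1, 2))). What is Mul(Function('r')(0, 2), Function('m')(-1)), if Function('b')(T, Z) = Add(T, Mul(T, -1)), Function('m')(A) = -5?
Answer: Rational(-65, 3) ≈ -21.667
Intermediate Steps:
Function('b')(T, Z) = 0 (Function('b')(T, Z) = Add(T, Mul(-1, T)) = 0)
Function('r')(c, M) = Add(Rational(2, 3), Mul(Rational(1, 6), c), Mul(Rational(11, 6), M)) (Function('r')(c, M) = Add(Rational(2, 3), Mul(Rational(1, 6), Add(Mul(10, M), Add(Add(c, M), 0)))) = Add(Rational(2, 3), Mul(Rational(1, 6), Add(Mul(10, M), Add(Add(M, c), 0)))) = Add(Rational(2, 3), Mul(Rational(1, 6), Add(Mul(10, M), Add(M, c)))) = Add(Rational(2, 3), Mul(Rational(1, 6), Add(c, Mul(11, M)))) = Add(Rational(2, 3), Add(Mul(Rational(1, 6), c), Mul(Rational(11, 6), M))) = Add(Rational(2, 3), Mul(Rational(1, 6), c), Mul(Rational(11, 6), M)))
Mul(Function('r')(0, 2), Function('m')(-1)) = Mul(Add(Rational(2, 3), Mul(Rational(1, 6), 0), Mul(Rational(11, 6), 2)), -5) = Mul(Add(Rational(2, 3), 0, Rational(11, 3)), -5) = Mul(Rational(13, 3), -5) = Rational(-65, 3)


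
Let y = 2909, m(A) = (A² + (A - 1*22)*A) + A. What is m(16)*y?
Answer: 511984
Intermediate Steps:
m(A) = A + A² + A*(-22 + A) (m(A) = (A² + (A - 22)*A) + A = (A² + (-22 + A)*A) + A = (A² + A*(-22 + A)) + A = A + A² + A*(-22 + A))
m(16)*y = (16*(-21 + 2*16))*2909 = (16*(-21 + 32))*2909 = (16*11)*2909 = 176*2909 = 511984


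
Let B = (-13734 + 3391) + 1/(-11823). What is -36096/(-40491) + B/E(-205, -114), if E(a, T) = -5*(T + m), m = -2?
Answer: -52265901475/3085117266 ≈ -16.941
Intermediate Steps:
E(a, T) = 10 - 5*T (E(a, T) = -5*(T - 2) = -5*(-2 + T) = 10 - 5*T)
B = -122285290/11823 (B = -10343 - 1/11823 = -122285290/11823 ≈ -10343.)
-36096/(-40491) + B/E(-205, -114) = -36096/(-40491) - 122285290/(11823*(10 - 5*(-114))) = -36096*(-1/40491) - 122285290/(11823*(10 + 570)) = 12032/13497 - 122285290/11823/580 = 12032/13497 - 122285290/11823*1/580 = 12032/13497 - 12228529/685734 = -52265901475/3085117266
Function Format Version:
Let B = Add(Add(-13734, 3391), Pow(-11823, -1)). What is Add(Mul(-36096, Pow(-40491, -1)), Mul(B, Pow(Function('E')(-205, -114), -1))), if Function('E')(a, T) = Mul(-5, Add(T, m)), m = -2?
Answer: Rational(-52265901475, 3085117266) ≈ -16.941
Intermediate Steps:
Function('E')(a, T) = Add(10, Mul(-5, T)) (Function('E')(a, T) = Mul(-5, Add(T, -2)) = Mul(-5, Add(-2, T)) = Add(10, Mul(-5, T)))
B = Rational(-122285290, 11823) (B = Add(-10343, Rational(-1, 11823)) = Rational(-122285290, 11823) ≈ -10343.)
Add(Mul(-36096, Pow(-40491, -1)), Mul(B, Pow(Function('E')(-205, -114), -1))) = Add(Mul(-36096, Pow(-40491, -1)), Mul(Rational(-122285290, 11823), Pow(Add(10, Mul(-5, -114)), -1))) = Add(Mul(-36096, Rational(-1, 40491)), Mul(Rational(-122285290, 11823), Pow(Add(10, 570), -1))) = Add(Rational(12032, 13497), Mul(Rational(-122285290, 11823), Pow(580, -1))) = Add(Rational(12032, 13497), Mul(Rational(-122285290, 11823), Rational(1, 580))) = Add(Rational(12032, 13497), Rational(-12228529, 685734)) = Rational(-52265901475, 3085117266)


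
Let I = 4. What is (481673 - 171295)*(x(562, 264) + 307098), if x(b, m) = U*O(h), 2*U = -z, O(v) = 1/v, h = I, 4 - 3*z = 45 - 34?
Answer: 1143798642851/12 ≈ 9.5317e+10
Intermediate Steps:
z = -7/3 (z = 4/3 - (45 - 34)/3 = 4/3 - 1/3*11 = 4/3 - 11/3 = -7/3 ≈ -2.3333)
h = 4
U = 7/6 (U = (-1*(-7/3))/2 = (1/2)*(7/3) = 7/6 ≈ 1.1667)
x(b, m) = 7/24 (x(b, m) = (7/6)/4 = (7/6)*(1/4) = 7/24)
(481673 - 171295)*(x(562, 264) + 307098) = (481673 - 171295)*(7/24 + 307098) = 310378*(7370359/24) = 1143798642851/12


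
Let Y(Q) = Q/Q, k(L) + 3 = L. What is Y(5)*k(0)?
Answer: -3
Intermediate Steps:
k(L) = -3 + L
Y(Q) = 1
Y(5)*k(0) = 1*(-3 + 0) = 1*(-3) = -3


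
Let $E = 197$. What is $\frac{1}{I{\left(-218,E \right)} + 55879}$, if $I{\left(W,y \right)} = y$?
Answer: $\frac{1}{56076} \approx 1.7833 \cdot 10^{-5}$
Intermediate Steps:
$\frac{1}{I{\left(-218,E \right)} + 55879} = \frac{1}{197 + 55879} = \frac{1}{56076}$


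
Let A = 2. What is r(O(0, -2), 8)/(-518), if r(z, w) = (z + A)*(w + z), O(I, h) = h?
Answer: 0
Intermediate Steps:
r(z, w) = (2 + z)*(w + z) (r(z, w) = (z + 2)*(w + z) = (2 + z)*(w + z))
r(O(0, -2), 8)/(-518) = ((-2)² + 2*8 + 2*(-2) + 8*(-2))/(-518) = (4 + 16 - 4 - 16)*(-1/518) = 0*(-1/518) = 0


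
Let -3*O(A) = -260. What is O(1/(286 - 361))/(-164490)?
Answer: -26/49347 ≈ -0.00052688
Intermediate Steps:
O(A) = 260/3 (O(A) = -1/3*(-260) = 260/3)
O(1/(286 - 361))/(-164490) = (260/3)/(-164490) = (260/3)*(-1/164490) = -26/49347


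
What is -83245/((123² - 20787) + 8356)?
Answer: -83245/2698 ≈ -30.854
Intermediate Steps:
-83245/((123² - 20787) + 8356) = -83245/((15129 - 20787) + 8356) = -83245/(-5658 + 8356) = -83245/2698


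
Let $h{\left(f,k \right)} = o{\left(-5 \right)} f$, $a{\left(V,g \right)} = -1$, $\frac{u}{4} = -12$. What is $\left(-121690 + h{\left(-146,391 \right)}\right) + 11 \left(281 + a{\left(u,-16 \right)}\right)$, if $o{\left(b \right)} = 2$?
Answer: $-118902$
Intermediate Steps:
$u = -48$ ($u = 4 \left(-12\right) = -48$)
$h{\left(f,k \right)} = 2 f$
$\left(-121690 + h{\left(-146,391 \right)}\right) + 11 \left(281 + a{\left(u,-16 \right)}\right) = \left(-121690 + 2 \left(-146\right)\right) + 11 \left(281 - 1\right) = \left(-121690 - 292\right) + 11 \cdot 280 = -121982 + 3080 = -118902$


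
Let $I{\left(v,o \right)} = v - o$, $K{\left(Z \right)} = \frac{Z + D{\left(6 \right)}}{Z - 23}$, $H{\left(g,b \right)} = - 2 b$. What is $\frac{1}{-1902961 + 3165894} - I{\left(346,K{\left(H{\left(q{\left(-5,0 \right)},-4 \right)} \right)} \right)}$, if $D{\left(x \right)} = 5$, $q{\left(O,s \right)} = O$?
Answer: $- \frac{6571040384}{18943995} \approx -346.87$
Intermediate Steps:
$K{\left(Z \right)} = \frac{5 + Z}{-23 + Z}$ ($K{\left(Z \right)} = \frac{Z + 5}{Z - 23} = \frac{5 + Z}{-23 + Z}$)
$\frac{1}{-1902961 + 3165894} - I{\left(346,K{\left(H{\left(q{\left(-5,0 \right)},-4 \right)} \right)} \right)} = \frac{1}{-1902961 + 3165894} - \left(346 - \frac{5 - -8}{-23 - -8}\right) = \frac{1}{1262933} - \left(346 - \frac{5 + 8}{-23 + 8}\right) = \frac{1}{1262933} - \left(346 - \frac{1}{-15} \cdot 13\right) = \frac{1}{1262933} - \left(346 - \left(- \frac{1}{15}\right) 13\right) = \frac{1}{1262933} - \left(346 - - \frac{13}{15}\right) = \frac{1}{1262933} - \left(346 + \frac{13}{15}\right) = \frac{1}{1262933} - \frac{5203}{15} = - \frac{6571040384}{18943995}$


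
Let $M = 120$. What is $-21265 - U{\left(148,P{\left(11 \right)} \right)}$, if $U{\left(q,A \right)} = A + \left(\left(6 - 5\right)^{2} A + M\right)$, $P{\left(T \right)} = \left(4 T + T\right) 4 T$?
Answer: $-26225$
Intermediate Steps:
$P{\left(T \right)} = 20 T^{2}$ ($P{\left(T \right)} = 5 T 4 T = 20 T T = 20 T^{2}$)
$U{\left(q,A \right)} = 120 + 2 A$ ($U{\left(q,A \right)} = A + \left(\left(6 - 5\right)^{2} A + 120\right) = A + \left(1^{2} A + 120\right) = A + \left(1 A + 120\right) = A + \left(A + 120\right) = A + \left(120 + A\right) = 120 + 2 A$)
$-21265 - U{\left(148,P{\left(11 \right)} \right)} = -21265 - \left(120 + 2 \cdot 20 \cdot 11^{2}\right) = -21265 - \left(120 + 2 \cdot 20 \cdot 121\right) = -21265 - \left(120 + 2 \cdot 2420\right) = -21265 - \left(120 + 4840\right) = -21265 - 4960 = -26225$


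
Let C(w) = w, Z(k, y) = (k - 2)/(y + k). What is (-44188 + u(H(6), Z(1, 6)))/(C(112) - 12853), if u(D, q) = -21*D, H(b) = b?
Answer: 44314/12741 ≈ 3.4781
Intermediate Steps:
Z(k, y) = (-2 + k)/(k + y)
(-44188 + u(H(6), Z(1, 6)))/(C(112) - 12853) = (-44188 - 21*6)/(112 - 12853) = (-44188 - 126)/(-12741) = -44314*(-1/12741) = 44314/12741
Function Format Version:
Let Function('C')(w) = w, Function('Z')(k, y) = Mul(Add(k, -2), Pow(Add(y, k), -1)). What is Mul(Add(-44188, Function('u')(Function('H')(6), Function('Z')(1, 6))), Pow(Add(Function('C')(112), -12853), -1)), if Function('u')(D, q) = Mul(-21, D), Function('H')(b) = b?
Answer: Rational(44314, 12741) ≈ 3.4781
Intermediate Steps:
Function('Z')(k, y) = Mul(Pow(Add(k, y), -1), Add(-2, k)) (Function('Z')(k, y) = Mul(Add(-2, k), Pow(Add(k, y), -1)) = Mul(Pow(Add(k, y), -1), Add(-2, k)))
Mul(Add(-44188, Function('u')(Function('H')(6), Function('Z')(1, 6))), Pow(Add(Function('C')(112), -12853), -1)) = Mul(Add(-44188, Mul(-21, 6)), Pow(Add(112, -12853), -1)) = Mul(Add(-44188, -126), Pow(-12741, -1)) = Mul(-44314, Rational(-1, 12741)) = Rational(44314, 12741)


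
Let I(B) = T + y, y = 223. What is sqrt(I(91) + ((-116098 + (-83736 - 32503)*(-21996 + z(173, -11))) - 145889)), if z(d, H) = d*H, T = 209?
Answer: sqrt(2777734306) ≈ 52704.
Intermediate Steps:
z(d, H) = H*d
I(B) = 432 (I(B) = 209 + 223 = 432)
sqrt(I(91) + ((-116098 + (-83736 - 32503)*(-21996 + z(173, -11))) - 145889)) = sqrt(432 + ((-116098 + (-83736 - 32503)*(-21996 - 11*173)) - 145889)) = sqrt(432 + ((-116098 - 116239*(-21996 - 1903)) - 145889)) = sqrt(432 + ((-116098 - 116239*(-23899)) - 145889)) = sqrt(432 + ((-116098 + 2777995861) - 145889)) = sqrt(432 + (2777879763 - 145889)) = sqrt(432 + 2777733874) = sqrt(2777734306)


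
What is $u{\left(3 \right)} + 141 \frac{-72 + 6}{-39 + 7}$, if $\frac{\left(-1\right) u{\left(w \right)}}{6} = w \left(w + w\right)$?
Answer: $\frac{2925}{16} \approx 182.81$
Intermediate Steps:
$u{\left(w \right)} = - 12 w^{2}$ ($u{\left(w \right)} = - 6 w \left(w + w\right) = - 6 w 2 w = - 6 \cdot 2 w^{2} = - 12 w^{2}$)
$u{\left(3 \right)} + 141 \frac{-72 + 6}{-39 + 7} = - 12 \cdot 3^{2} + 141 \frac{-72 + 6}{-39 + 7} = \left(-12\right) 9 + 141 \left(- \frac{66}{-32}\right) = -108 + 141 \left(\left(-66\right) \left(- \frac{1}{32}\right)\right) = -108 + 141 \cdot \frac{33}{16} = -108 + \frac{4653}{16} = \frac{2925}{16}$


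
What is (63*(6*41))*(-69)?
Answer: -1069362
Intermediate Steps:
(63*(6*41))*(-69) = (63*246)*(-69) = 15498*(-69) = -1069362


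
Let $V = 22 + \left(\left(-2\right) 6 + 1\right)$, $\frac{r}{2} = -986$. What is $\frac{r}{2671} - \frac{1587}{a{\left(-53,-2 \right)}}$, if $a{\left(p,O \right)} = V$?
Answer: $- \frac{4260569}{29381} \approx -145.01$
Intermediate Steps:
$r = -1972$ ($r = 2 \left(-986\right) = -1972$)
$V = 11$ ($V = 22 + \left(-12 + 1\right) = 22 - 11 = 11$)
$a{\left(p,O \right)} = 11$
$\frac{r}{2671} - \frac{1587}{a{\left(-53,-2 \right)}} = - \frac{1972}{2671} - \frac{1587}{11} = - \frac{4260569}{29381}$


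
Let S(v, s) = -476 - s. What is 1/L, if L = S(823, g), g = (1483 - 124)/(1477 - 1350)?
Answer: -127/61811 ≈ -0.0020547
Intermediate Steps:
g = 1359/127 ≈ 10.701
L = -61811/127 (L = -476 - 1*1359/127 = -476 - 1359/127 = -61811/127 ≈ -486.70)
1/L = 1/(-61811/127) = -127/61811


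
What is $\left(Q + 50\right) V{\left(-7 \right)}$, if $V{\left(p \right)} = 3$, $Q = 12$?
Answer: $186$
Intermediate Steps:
$\left(Q + 50\right) V{\left(-7 \right)} = \left(12 + 50\right) 3 = 62 \cdot 3 = 186$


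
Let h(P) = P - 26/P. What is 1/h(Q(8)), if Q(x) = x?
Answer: 4/19 ≈ 0.21053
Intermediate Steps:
1/h(Q(8)) = 1/(8 - 26/8) = 1/(8 - 26*1/8) = 1/(8 - 13/4) = 1/(19/4) = 4/19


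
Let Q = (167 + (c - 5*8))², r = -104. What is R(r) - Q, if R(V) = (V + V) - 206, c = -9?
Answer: -14338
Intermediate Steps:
Q = 13924 (Q = (167 + (-9 - 5*8))² = (167 + (-9 - 40))² = (167 - 49)² = 118² = 13924)
R(V) = -206 + 2*V (R(V) = 2*V - 206 = -206 + 2*V)
R(r) - Q = (-206 + 2*(-104)) - 1*13924 = (-206 - 208) - 13924 = -414 - 13924 = -14338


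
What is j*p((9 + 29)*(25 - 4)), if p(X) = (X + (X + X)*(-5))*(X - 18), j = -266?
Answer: 1490121360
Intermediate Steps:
p(X) = -9*X*(-18 + X) (p(X) = (X + (2*X)*(-5))*(-18 + X) = (X - 10*X)*(-18 + X) = (-9*X)*(-18 + X) = -9*X*(-18 + X))
j*p((9 + 29)*(25 - 4)) = -2394*(9 + 29)*(25 - 4)*(18 - (9 + 29)*(25 - 4)) = -2394*38*21*(18 - 38*21) = -2394*798*(18 - 1*798) = -2394*798*(18 - 798) = -2394*798*(-780) = -266*(-5601960) = 1490121360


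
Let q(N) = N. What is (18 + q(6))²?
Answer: 576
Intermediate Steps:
(18 + q(6))² = (18 + 6)² = 24² = 576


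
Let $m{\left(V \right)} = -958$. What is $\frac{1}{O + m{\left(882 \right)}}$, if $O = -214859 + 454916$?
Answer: $\frac{1}{239099} \approx 4.1824 \cdot 10^{-6}$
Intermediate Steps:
$O = 240057$
$\frac{1}{O + m{\left(882 \right)}} = \frac{1}{240057 - 958} = \frac{1}{239099}$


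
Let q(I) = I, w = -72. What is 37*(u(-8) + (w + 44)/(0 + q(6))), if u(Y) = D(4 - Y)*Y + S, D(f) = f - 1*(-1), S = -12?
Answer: -13394/3 ≈ -4464.7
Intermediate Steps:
D(f) = 1 + f (D(f) = f + 1 = 1 + f)
u(Y) = -12 + Y*(5 - Y) (u(Y) = (1 + (4 - Y))*Y - 12 = (5 - Y)*Y - 12 = Y*(5 - Y) - 12 = -12 + Y*(5 - Y))
37*(u(-8) + (w + 44)/(0 + q(6))) = 37*((-12 - 1*(-8)*(-5 - 8)) + (-72 + 44)/(0 + 6)) = 37*((-12 - 1*(-8)*(-13)) - 28/6) = 37*((-12 - 104) - 28*1/6) = 37*(-116 - 14/3) = 37*(-362/3) = -13394/3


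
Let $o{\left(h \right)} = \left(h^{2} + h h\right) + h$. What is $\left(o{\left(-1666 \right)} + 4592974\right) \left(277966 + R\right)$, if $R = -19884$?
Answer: $2617576038440$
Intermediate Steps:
$o{\left(h \right)} = h + 2 h^{2}$ ($o{\left(h \right)} = \left(h^{2} + h^{2}\right) + h = 2 h^{2} + h = h + 2 h^{2}$)
$\left(o{\left(-1666 \right)} + 4592974\right) \left(277966 + R\right) = \left(- 1666 \left(1 + 2 \left(-1666\right)\right) + 4592974\right) \left(277966 - 19884\right) = \left(- 1666 \left(1 - 3332\right) + 4592974\right) 258082 = \left(\left(-1666\right) \left(-3331\right) + 4592974\right) 258082 = \left(5549446 + 4592974\right) 258082 = 10142420 \cdot 258082 = 2617576038440$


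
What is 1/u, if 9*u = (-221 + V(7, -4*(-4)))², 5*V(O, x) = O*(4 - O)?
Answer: 225/1267876 ≈ 0.00017746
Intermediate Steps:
V(O, x) = O*(4 - O)/5 (V(O, x) = (O*(4 - O))/5 = O*(4 - O)/5)
u = 1267876/225 (u = (-221 + (⅕)*7*(4 - 1*7))²/9 = (-221 + (⅕)*7*(4 - 7))²/9 = (-221 + (⅕)*7*(-3))²/9 = (-221 - 21/5)²/9 = (-1126/5)²/9 = (⅑)*(1267876/25) = 1267876/225 ≈ 5635.0)
1/u = 1/(1267876/225) = 225/1267876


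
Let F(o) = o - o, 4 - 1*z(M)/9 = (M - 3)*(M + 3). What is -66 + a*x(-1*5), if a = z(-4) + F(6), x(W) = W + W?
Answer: 204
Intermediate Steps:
x(W) = 2*W
z(M) = 36 - 9*(-3 + M)*(3 + M) (z(M) = 36 - 9*(M - 3)*(M + 3) = 36 - 9*(-3 + M)*(3 + M))
F(o) = 0
a = -27 (a = (117 - 9*(-4)**2) + 0 = (117 - 9*16) + 0 = (117 - 144) + 0 = -27 + 0 = -27)
-66 + a*x(-1*5) = -66 - 54*(-1*5) = -66 - 54*(-5) = -66 - 27*(-10) = -66 + 270 = 204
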